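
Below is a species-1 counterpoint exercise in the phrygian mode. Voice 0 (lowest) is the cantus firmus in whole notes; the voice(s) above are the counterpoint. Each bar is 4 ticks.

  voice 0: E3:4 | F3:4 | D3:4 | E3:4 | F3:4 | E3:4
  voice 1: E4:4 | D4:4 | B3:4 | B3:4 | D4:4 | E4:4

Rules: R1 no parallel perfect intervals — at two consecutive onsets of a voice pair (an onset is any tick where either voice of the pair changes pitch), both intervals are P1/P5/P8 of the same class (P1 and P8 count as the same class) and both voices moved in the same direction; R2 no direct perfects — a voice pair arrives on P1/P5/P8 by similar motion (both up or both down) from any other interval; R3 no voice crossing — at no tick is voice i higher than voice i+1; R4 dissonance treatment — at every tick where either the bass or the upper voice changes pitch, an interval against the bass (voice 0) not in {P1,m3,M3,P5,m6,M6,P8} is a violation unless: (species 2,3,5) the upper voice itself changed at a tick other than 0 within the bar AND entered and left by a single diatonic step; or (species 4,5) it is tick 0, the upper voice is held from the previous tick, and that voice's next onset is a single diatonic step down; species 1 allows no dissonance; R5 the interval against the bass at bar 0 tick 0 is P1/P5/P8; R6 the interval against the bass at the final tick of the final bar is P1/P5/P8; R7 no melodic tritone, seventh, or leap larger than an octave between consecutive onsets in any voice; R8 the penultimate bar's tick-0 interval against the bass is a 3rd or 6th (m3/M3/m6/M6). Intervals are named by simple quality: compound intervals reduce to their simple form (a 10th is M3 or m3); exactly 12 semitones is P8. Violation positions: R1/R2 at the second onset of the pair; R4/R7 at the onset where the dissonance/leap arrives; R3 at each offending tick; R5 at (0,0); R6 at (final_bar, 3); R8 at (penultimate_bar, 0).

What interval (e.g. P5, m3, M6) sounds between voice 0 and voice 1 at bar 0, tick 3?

voice 0=E3 voice 1=E4 -> P8

P8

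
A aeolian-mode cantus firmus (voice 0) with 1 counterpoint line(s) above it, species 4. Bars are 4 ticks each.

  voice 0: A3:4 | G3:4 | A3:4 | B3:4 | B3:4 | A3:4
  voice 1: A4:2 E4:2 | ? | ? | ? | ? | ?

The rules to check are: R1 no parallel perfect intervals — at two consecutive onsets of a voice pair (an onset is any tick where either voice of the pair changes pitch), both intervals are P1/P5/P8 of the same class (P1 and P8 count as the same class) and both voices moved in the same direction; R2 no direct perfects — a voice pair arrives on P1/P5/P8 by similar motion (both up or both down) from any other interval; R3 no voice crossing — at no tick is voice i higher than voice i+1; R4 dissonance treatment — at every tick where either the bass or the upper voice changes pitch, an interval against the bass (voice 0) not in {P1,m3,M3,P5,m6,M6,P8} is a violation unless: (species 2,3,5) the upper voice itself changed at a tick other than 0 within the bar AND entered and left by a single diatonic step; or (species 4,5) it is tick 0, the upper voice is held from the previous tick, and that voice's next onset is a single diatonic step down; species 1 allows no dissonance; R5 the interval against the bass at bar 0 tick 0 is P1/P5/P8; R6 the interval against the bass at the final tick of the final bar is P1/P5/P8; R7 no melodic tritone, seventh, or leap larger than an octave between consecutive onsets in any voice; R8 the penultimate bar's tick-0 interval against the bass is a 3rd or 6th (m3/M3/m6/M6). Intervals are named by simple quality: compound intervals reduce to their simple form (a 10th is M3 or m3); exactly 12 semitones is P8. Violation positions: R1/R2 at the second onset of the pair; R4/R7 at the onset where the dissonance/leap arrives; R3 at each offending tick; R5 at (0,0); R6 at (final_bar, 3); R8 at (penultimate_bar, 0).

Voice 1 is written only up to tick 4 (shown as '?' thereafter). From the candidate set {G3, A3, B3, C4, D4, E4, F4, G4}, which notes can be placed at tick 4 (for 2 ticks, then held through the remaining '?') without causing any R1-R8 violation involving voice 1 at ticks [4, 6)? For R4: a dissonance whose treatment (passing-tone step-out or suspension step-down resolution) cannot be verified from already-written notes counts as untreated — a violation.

{B3, E4, G4}

G3: violates R2
A3: violates R4
B3: legal
C4: violates R4
D4: violates R1
E4: legal
F4: violates R4
G4: legal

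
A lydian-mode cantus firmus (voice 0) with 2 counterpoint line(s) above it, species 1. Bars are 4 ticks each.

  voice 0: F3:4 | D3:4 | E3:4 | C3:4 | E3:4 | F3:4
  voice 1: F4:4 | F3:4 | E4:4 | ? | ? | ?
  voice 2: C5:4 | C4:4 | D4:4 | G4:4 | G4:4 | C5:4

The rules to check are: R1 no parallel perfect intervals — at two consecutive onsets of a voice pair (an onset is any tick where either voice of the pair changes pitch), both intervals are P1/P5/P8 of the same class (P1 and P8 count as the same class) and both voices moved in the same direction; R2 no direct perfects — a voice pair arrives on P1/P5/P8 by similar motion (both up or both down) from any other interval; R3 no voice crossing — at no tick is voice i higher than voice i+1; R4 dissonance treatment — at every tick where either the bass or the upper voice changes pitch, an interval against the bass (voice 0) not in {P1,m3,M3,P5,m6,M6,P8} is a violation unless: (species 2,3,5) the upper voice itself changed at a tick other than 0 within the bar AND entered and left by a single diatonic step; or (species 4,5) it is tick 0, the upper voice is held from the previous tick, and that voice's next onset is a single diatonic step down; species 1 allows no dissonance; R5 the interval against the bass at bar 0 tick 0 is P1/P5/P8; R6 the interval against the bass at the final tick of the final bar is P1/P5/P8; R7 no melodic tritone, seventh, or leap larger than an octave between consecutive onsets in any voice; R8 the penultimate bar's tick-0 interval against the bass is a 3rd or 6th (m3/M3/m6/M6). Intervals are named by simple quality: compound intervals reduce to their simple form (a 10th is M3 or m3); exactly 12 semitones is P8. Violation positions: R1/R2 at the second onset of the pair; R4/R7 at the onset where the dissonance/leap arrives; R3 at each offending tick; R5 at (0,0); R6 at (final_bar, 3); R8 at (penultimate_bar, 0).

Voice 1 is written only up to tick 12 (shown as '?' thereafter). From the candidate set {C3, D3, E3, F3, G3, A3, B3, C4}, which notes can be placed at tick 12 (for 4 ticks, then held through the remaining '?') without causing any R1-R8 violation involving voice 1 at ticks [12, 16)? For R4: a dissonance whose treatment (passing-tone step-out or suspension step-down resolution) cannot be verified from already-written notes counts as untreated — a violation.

C3: violates R1,R7
D3: violates R4,R7
E3: legal
F3: violates R4,R7
G3: violates R2
A3: legal
B3: violates R4
C4: violates R1

{A3, E3}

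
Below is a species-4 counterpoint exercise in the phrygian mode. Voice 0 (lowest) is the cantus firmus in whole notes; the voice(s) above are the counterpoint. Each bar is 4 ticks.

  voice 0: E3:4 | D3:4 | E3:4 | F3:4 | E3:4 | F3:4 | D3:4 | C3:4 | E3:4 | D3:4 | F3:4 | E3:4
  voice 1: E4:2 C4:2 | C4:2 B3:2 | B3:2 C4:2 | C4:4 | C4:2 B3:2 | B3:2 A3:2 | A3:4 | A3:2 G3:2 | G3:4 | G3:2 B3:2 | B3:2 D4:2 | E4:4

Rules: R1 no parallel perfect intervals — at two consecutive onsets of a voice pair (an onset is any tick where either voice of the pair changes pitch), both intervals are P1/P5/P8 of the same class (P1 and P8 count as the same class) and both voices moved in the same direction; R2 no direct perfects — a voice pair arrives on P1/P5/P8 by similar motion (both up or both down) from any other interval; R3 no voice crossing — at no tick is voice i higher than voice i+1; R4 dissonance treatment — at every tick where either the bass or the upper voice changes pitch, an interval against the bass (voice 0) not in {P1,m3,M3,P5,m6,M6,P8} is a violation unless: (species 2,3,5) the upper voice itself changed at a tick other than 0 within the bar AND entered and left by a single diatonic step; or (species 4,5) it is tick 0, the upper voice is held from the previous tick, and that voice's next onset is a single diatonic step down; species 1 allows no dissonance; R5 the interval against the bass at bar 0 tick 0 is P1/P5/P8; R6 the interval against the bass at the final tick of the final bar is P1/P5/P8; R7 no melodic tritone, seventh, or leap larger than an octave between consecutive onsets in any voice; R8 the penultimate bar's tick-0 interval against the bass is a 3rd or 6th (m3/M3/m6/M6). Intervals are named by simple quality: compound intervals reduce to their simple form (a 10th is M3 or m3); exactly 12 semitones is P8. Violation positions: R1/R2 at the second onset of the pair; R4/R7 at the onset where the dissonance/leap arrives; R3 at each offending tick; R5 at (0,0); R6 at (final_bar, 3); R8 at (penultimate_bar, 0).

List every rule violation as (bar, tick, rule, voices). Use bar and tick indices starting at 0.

bar 0: v0=E3 v1=E4 downbeat P8
bar 1: v0=D3 v1=C4 downbeat m7
bar 2: v0=E3 v1=B3 downbeat P5
bar 3: v0=F3 v1=C4 downbeat P5
bar 4: v0=E3 v1=C4 downbeat m6
bar 5: v0=F3 v1=B3 downbeat TT
bar 6: v0=D3 v1=A3 downbeat P5
bar 7: v0=C3 v1=A3 downbeat M6
bar 8: v0=E3 v1=G3 downbeat m3
bar 9: v0=D3 v1=G3 downbeat P4
bar 10: v0=F3 v1=B3 downbeat TT
bar 11: v0=E3 v1=E4 downbeat P8
  -> R4 @ bar 9 tick 0 v(0, 1): D3/G3 P4 untreated
  -> R4 @ bar 10 tick 0 v(0, 1): F3/B3 TT untreated
  -> R8 @ bar 10 tick 0 v(0, 1): penult TT not 3rd/6th

(9, 0, R4, (0, 1))
(10, 0, R4, (0, 1))
(10, 0, R8, (0, 1))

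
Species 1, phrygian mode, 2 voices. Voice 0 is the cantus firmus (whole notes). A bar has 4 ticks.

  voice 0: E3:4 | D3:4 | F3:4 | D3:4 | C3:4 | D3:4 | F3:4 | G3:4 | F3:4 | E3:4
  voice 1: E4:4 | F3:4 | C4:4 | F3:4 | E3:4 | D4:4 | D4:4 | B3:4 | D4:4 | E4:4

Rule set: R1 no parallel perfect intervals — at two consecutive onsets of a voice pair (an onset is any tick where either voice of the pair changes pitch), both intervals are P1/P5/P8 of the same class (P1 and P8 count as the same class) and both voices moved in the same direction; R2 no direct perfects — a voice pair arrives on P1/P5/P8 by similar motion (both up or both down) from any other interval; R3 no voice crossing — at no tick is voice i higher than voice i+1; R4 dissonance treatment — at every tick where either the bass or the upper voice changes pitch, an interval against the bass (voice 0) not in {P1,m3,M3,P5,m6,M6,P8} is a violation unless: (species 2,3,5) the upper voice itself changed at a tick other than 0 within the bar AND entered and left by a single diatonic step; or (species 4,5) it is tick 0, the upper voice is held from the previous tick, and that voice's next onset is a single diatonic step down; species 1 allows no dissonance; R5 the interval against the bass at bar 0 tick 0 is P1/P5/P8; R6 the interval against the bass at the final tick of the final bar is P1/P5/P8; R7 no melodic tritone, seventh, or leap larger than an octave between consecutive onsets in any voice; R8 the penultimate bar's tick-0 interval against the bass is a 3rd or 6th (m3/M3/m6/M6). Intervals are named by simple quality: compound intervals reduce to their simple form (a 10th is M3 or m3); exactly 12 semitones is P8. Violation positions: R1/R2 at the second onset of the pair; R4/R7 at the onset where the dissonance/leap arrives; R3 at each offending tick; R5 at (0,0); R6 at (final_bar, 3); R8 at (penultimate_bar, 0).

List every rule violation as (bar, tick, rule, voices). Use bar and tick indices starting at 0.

(1, 0, R7, (1,))
(2, 0, R2, (0, 1))
(5, 0, R2, (0, 1))
(5, 0, R7, (1,))

bar 0: v0=E3 v1=E4 downbeat P8
bar 1: v0=D3 v1=F3 downbeat m3
bar 2: v0=F3 v1=C4 downbeat P5
bar 3: v0=D3 v1=F3 downbeat m3
bar 4: v0=C3 v1=E3 downbeat M3
bar 5: v0=D3 v1=D4 downbeat P8
bar 6: v0=F3 v1=D4 downbeat M6
bar 7: v0=G3 v1=B3 downbeat M3
bar 8: v0=F3 v1=D4 downbeat M6
bar 9: v0=E3 v1=E4 downbeat P8
  -> R7 @ bar 1 tick 0 v(1,): E4->F3 leap 11st
  -> R2 @ bar 2 tick 0 v(0, 1): D3/F3 m3 -> F3/C4 P5 similar
  -> R2 @ bar 5 tick 0 v(0, 1): C3/E3 M3 -> D3/D4 P8 similar
  -> R7 @ bar 5 tick 0 v(1,): E3->D4 leap 10st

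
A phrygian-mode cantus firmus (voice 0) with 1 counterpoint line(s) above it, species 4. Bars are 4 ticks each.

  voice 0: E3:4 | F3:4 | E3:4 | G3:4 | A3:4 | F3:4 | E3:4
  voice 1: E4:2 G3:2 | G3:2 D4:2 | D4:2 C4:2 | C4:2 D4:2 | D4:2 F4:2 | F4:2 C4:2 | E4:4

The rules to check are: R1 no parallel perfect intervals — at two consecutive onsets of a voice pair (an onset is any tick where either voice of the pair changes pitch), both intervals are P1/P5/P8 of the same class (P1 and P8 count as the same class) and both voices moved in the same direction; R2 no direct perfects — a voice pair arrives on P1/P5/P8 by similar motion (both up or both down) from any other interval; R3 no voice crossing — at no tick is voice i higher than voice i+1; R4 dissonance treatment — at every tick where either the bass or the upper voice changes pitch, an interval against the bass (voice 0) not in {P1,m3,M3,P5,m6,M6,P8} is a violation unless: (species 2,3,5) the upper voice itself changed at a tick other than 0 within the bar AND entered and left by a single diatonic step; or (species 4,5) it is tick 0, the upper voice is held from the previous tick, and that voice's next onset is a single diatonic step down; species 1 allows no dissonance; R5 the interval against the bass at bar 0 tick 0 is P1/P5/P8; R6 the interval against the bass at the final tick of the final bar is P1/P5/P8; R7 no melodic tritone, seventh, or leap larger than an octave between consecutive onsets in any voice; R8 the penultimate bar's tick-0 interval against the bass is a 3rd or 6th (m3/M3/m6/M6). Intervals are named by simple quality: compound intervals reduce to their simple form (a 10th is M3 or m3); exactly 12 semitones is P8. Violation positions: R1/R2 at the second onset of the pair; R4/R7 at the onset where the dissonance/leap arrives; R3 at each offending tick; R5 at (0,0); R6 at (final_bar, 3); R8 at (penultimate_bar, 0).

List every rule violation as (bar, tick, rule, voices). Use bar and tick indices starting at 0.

(1, 0, R4, (0, 1))
(3, 0, R4, (0, 1))
(4, 0, R4, (0, 1))
(5, 0, R8, (0, 1))

bar 0: v0=E3 v1=E4 downbeat P8
bar 1: v0=F3 v1=G3 downbeat M2
bar 2: v0=E3 v1=D4 downbeat m7
bar 3: v0=G3 v1=C4 downbeat P4
bar 4: v0=A3 v1=D4 downbeat P4
bar 5: v0=F3 v1=F4 downbeat P8
bar 6: v0=E3 v1=E4 downbeat P8
  -> R4 @ bar 1 tick 0 v(0, 1): F3/G3 M2 untreated
  -> R4 @ bar 3 tick 0 v(0, 1): G3/C4 P4 untreated
  -> R4 @ bar 4 tick 0 v(0, 1): A3/D4 P4 untreated
  -> R8 @ bar 5 tick 0 v(0, 1): penult P8 not 3rd/6th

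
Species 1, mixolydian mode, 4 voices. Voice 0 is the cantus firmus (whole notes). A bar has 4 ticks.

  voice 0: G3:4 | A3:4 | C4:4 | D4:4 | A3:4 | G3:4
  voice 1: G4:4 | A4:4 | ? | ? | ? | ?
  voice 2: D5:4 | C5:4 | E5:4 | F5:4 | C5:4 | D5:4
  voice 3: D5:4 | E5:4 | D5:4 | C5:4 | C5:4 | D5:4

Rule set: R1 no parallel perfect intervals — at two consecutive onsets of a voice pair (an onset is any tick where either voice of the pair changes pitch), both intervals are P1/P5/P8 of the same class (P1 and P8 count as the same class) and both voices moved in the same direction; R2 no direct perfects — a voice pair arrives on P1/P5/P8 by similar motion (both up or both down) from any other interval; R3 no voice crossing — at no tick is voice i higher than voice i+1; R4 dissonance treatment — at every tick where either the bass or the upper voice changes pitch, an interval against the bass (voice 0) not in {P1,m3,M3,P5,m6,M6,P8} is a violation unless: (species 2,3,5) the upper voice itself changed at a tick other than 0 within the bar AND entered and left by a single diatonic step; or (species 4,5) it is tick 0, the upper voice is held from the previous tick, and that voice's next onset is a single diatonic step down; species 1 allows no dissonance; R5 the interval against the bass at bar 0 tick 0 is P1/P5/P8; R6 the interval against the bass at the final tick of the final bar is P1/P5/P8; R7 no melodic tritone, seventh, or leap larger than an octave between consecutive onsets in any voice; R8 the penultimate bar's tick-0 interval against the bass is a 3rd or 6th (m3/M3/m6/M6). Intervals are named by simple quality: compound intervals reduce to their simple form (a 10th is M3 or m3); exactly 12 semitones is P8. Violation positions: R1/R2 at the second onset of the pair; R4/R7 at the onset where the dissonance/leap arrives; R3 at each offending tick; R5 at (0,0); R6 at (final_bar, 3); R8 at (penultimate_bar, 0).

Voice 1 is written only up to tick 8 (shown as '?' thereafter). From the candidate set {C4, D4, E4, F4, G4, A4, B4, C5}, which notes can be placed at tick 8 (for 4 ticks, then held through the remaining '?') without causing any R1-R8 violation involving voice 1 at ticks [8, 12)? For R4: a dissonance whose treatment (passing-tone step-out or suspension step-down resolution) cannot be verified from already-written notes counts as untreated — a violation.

C4: legal
D4: violates R2,R4
E4: legal
F4: violates R4
G4: violates R1
A4: legal
B4: violates R4
C5: violates R1

{A4, C4, E4}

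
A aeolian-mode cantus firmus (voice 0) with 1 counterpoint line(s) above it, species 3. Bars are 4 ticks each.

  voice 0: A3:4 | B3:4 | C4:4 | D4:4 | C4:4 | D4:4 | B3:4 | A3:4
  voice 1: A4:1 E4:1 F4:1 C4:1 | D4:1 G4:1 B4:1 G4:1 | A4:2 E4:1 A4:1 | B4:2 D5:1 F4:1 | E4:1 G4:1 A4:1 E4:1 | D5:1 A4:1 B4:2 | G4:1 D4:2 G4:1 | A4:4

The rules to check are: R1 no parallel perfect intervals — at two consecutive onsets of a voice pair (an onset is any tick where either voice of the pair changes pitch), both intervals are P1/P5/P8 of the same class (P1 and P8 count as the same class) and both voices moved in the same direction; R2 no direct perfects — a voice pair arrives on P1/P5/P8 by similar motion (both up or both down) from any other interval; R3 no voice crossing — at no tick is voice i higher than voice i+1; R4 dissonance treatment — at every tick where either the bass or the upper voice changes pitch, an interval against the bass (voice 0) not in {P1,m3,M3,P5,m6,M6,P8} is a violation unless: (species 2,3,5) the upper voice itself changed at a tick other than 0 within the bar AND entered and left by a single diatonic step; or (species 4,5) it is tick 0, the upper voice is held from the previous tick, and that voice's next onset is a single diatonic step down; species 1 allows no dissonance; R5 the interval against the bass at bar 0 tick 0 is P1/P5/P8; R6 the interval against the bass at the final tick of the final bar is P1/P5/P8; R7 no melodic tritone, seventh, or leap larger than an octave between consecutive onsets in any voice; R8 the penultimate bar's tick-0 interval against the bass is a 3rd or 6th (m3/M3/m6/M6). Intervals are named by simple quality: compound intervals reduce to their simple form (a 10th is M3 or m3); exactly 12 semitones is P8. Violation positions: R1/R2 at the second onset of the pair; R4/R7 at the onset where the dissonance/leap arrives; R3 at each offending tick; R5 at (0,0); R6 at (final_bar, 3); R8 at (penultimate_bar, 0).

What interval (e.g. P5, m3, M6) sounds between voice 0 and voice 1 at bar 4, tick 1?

P5

voice 0=C4 voice 1=G4 -> P5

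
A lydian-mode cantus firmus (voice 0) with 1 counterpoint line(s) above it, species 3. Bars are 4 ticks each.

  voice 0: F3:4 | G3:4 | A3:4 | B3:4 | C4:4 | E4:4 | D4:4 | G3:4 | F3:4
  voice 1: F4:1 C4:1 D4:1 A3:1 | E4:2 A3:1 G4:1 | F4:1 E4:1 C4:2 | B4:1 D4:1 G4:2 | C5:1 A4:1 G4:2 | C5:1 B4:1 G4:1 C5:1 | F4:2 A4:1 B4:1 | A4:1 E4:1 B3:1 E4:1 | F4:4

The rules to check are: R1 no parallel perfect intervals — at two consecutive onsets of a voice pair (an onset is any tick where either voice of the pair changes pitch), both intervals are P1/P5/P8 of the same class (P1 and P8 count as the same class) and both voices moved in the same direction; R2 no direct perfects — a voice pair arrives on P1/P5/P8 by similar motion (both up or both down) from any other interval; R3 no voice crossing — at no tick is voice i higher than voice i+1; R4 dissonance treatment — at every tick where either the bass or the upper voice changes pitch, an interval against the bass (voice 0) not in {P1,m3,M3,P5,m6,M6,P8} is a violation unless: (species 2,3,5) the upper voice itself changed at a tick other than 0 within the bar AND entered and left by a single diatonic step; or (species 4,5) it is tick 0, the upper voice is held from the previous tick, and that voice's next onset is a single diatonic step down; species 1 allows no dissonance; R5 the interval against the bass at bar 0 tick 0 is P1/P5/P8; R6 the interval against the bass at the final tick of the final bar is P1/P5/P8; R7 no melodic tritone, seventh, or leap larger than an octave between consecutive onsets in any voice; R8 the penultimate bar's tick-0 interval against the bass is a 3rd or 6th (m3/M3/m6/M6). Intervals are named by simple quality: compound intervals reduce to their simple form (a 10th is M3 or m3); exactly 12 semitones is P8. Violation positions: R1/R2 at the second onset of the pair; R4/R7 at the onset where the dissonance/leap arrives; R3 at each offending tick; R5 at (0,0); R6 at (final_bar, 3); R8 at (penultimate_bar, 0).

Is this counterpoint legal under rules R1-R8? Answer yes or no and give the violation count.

bar 0: v0=F3 v1=F4 (P8)
bar 1: v0=G3 v1=E4 (M6)
bar 2: v0=A3 v1=F4 (m6)
bar 3: v0=B3 v1=B4 (P8)
bar 4: v0=C4 v1=C5 (P8)
bar 5: v0=E4 v1=C5 (m6)
bar 6: v0=D4 v1=F4 (m3)
bar 7: v0=G3 v1=A4 (M2)
bar 8: v0=F3 v1=F4 (P8)
  R4 @ bar1.2: G3/A3 M2 untreated
  R7 @ bar1.3: A3->G4 leap 10st
  R2 @ bar3.0: A3/C4 m3 -> B3/B4 P8 similar
  R7 @ bar3.0: C4->B4 leap 11st
  R2 @ bar4.0: B3/G4 m6 -> C4/C5 P8 similar
  R4 @ bar7.0: G3/A4 M2 untreated
  R8 @ bar7.0: penult M2 not 3rd/6th

No (7 violations)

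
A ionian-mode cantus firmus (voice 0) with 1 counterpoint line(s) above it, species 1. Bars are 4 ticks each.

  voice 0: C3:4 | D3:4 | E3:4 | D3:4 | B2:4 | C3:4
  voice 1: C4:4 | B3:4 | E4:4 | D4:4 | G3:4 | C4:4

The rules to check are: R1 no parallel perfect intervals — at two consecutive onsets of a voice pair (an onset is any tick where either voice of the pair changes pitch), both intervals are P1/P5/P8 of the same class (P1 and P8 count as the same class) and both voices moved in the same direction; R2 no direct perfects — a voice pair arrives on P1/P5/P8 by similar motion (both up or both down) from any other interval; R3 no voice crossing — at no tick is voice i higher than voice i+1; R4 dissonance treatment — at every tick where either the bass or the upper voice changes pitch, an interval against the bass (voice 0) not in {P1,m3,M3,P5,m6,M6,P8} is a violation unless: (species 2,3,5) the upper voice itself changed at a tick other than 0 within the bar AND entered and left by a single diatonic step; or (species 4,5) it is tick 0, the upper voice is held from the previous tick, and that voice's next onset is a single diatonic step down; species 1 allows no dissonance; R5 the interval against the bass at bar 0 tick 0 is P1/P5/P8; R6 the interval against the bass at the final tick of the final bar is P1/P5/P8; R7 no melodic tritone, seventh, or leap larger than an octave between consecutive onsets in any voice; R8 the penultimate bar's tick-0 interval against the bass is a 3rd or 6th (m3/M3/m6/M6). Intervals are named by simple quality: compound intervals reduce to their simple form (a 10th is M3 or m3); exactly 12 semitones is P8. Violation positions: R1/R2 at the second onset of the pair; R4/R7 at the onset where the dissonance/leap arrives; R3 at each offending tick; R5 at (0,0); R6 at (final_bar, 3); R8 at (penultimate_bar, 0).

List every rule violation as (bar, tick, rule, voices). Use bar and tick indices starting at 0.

bar 0: v0=C3 v1=C4 downbeat P8
bar 1: v0=D3 v1=B3 downbeat M6
bar 2: v0=E3 v1=E4 downbeat P8
bar 3: v0=D3 v1=D4 downbeat P8
bar 4: v0=B2 v1=G3 downbeat m6
bar 5: v0=C3 v1=C4 downbeat P8
  -> R2 @ bar 2 tick 0 v(0, 1): D3/B3 M6 -> E3/E4 P8 similar
  -> R1 @ bar 3 tick 0 v(0, 1): E3/E4 P8 -> D3/D4 P8 similar
  -> R2 @ bar 5 tick 0 v(0, 1): B2/G3 m6 -> C3/C4 P8 similar

(2, 0, R2, (0, 1))
(3, 0, R1, (0, 1))
(5, 0, R2, (0, 1))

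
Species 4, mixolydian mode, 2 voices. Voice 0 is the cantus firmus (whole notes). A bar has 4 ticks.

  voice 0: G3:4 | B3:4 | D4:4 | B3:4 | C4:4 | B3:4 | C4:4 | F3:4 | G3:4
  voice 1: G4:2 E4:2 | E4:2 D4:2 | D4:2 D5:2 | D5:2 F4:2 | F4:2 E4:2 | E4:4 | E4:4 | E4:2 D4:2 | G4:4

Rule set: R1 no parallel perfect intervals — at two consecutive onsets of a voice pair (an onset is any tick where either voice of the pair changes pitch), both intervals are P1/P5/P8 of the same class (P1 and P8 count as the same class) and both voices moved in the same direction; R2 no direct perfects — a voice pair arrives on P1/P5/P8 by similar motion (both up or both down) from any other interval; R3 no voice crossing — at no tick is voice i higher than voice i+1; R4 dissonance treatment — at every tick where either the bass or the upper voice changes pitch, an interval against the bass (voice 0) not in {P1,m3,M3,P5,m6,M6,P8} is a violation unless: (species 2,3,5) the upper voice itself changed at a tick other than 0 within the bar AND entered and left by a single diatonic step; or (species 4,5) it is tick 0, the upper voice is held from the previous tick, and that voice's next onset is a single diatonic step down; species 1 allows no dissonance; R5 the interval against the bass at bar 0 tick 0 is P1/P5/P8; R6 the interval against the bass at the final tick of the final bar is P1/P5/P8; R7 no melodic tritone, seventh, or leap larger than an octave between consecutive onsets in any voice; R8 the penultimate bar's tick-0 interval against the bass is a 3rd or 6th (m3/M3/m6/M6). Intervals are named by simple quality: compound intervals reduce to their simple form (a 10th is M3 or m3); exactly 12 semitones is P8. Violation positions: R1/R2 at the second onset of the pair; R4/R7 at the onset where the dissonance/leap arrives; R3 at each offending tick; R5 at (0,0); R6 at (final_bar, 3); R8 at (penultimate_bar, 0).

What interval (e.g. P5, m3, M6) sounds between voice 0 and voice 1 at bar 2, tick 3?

voice 0=D4 voice 1=D5 -> P8

P8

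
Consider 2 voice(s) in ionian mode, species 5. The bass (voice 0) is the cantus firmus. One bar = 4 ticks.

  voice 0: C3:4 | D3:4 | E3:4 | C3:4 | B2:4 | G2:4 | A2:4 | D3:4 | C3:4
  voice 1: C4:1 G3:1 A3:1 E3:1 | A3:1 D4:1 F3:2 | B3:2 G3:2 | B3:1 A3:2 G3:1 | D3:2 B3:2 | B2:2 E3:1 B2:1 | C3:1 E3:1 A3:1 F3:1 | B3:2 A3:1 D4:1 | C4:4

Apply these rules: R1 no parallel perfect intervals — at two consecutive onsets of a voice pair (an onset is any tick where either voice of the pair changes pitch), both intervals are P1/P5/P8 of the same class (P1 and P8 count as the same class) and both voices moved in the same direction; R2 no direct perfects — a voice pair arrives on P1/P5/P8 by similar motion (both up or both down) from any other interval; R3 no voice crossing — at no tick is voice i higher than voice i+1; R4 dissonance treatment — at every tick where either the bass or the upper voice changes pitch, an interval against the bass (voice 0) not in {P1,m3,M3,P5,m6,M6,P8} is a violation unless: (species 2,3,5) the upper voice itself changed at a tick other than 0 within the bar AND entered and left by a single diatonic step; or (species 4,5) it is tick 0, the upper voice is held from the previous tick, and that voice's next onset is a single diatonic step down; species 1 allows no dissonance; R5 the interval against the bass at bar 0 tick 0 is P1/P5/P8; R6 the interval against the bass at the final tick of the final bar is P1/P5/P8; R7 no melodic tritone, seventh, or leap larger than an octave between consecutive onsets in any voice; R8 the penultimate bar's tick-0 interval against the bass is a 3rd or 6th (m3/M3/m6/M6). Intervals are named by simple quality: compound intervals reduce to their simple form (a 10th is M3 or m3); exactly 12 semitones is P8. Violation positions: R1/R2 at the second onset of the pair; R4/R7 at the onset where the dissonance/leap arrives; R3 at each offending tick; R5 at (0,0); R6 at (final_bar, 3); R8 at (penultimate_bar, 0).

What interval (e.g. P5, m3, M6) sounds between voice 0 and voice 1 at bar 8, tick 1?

P8

voice 0=C3 voice 1=C4 -> P8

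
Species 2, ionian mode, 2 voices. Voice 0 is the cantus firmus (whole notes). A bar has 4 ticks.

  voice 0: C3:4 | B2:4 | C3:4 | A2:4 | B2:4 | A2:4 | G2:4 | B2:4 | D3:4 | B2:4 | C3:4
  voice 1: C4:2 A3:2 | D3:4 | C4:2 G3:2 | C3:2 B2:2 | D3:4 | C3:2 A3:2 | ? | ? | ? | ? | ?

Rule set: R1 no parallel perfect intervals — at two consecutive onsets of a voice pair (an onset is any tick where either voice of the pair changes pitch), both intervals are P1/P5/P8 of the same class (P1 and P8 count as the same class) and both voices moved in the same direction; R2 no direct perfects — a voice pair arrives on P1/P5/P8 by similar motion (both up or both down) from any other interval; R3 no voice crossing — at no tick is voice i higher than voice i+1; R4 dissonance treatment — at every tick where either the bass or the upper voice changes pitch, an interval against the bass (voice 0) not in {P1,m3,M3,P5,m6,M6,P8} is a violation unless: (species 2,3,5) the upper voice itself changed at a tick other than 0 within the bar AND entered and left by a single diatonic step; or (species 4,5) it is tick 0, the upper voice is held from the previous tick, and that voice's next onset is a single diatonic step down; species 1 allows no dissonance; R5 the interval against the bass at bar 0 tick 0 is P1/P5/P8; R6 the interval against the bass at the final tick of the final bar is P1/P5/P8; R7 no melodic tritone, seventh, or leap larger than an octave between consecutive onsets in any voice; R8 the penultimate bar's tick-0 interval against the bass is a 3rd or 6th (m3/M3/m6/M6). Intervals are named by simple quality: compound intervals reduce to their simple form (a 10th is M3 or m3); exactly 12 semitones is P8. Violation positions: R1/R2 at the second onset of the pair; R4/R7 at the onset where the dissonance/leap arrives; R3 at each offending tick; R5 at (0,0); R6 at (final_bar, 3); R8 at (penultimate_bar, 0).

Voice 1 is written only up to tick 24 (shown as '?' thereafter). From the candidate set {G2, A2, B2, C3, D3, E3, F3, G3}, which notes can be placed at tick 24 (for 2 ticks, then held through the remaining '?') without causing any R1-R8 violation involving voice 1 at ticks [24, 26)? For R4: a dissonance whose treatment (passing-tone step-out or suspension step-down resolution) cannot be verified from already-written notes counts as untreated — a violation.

G2: violates R1,R7
A2: violates R4
B2: violates R7
C3: violates R4
D3: violates R2
E3: legal
F3: violates R4
G3: violates R1

{E3}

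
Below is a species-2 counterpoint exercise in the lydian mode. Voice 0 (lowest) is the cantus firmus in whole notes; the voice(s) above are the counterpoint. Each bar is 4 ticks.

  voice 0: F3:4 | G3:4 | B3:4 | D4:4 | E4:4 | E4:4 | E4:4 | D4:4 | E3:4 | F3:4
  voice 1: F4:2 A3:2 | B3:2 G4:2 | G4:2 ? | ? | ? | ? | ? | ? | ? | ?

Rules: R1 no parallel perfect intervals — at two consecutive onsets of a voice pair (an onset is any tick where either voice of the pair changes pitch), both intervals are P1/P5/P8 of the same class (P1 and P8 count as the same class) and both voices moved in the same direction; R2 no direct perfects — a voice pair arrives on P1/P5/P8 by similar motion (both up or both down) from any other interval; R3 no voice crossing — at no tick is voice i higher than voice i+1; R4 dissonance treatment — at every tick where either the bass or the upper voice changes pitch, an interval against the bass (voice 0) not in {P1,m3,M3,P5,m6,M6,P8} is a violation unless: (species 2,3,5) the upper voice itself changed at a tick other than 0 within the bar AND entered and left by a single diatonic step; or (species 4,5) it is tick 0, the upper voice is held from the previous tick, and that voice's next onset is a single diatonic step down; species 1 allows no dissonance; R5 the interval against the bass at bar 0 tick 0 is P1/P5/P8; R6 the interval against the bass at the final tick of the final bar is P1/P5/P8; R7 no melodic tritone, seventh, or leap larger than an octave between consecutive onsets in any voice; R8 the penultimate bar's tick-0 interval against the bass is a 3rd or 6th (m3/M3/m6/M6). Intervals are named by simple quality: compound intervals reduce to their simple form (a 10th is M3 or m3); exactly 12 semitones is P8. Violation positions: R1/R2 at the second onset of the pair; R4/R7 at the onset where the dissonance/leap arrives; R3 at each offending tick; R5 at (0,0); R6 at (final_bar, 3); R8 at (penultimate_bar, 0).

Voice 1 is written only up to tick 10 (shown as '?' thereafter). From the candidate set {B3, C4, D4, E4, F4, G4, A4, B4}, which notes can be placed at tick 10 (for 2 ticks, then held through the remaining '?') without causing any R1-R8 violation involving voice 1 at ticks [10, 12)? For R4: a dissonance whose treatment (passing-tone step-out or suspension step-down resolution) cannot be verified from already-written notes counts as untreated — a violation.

B3: legal
C4: violates R4
D4: legal
E4: violates R4
F4: violates R4
G4: legal
A4: violates R4
B4: legal

{B3, B4, D4, G4}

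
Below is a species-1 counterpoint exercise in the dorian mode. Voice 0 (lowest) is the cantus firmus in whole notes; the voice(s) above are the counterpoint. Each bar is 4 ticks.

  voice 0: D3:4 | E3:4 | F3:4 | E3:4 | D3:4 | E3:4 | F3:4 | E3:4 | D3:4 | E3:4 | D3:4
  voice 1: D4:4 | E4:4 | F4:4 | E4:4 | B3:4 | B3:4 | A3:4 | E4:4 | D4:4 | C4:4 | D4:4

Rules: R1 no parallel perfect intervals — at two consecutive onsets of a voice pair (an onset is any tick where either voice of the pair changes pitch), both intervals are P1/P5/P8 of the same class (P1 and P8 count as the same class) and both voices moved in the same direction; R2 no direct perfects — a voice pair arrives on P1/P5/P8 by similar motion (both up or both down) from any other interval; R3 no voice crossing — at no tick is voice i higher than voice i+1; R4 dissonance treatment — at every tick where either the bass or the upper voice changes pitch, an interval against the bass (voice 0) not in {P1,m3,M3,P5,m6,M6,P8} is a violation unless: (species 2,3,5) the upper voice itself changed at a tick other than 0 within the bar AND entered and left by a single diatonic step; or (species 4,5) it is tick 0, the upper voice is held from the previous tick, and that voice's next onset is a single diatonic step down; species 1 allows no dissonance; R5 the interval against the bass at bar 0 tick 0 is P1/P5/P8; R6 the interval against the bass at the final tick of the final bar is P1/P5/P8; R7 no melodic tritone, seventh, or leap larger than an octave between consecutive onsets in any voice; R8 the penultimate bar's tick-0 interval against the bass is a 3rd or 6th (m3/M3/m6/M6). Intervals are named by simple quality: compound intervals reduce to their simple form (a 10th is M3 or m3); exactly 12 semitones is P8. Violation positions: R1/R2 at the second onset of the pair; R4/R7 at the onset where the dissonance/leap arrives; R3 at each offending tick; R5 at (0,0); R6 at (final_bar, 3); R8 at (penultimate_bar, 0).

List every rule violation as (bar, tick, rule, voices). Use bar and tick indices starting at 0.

(1, 0, R1, (0, 1))
(2, 0, R1, (0, 1))
(3, 0, R1, (0, 1))
(8, 0, R1, (0, 1))

bar 0: v0=D3 v1=D4 downbeat P8
bar 1: v0=E3 v1=E4 downbeat P8
bar 2: v0=F3 v1=F4 downbeat P8
bar 3: v0=E3 v1=E4 downbeat P8
bar 4: v0=D3 v1=B3 downbeat M6
bar 5: v0=E3 v1=B3 downbeat P5
bar 6: v0=F3 v1=A3 downbeat M3
bar 7: v0=E3 v1=E4 downbeat P8
bar 8: v0=D3 v1=D4 downbeat P8
bar 9: v0=E3 v1=C4 downbeat m6
bar 10: v0=D3 v1=D4 downbeat P8
  -> R1 @ bar 1 tick 0 v(0, 1): D3/D4 P8 -> E3/E4 P8 similar
  -> R1 @ bar 2 tick 0 v(0, 1): E3/E4 P8 -> F3/F4 P8 similar
  -> R1 @ bar 3 tick 0 v(0, 1): F3/F4 P8 -> E3/E4 P8 similar
  -> R1 @ bar 8 tick 0 v(0, 1): E3/E4 P8 -> D3/D4 P8 similar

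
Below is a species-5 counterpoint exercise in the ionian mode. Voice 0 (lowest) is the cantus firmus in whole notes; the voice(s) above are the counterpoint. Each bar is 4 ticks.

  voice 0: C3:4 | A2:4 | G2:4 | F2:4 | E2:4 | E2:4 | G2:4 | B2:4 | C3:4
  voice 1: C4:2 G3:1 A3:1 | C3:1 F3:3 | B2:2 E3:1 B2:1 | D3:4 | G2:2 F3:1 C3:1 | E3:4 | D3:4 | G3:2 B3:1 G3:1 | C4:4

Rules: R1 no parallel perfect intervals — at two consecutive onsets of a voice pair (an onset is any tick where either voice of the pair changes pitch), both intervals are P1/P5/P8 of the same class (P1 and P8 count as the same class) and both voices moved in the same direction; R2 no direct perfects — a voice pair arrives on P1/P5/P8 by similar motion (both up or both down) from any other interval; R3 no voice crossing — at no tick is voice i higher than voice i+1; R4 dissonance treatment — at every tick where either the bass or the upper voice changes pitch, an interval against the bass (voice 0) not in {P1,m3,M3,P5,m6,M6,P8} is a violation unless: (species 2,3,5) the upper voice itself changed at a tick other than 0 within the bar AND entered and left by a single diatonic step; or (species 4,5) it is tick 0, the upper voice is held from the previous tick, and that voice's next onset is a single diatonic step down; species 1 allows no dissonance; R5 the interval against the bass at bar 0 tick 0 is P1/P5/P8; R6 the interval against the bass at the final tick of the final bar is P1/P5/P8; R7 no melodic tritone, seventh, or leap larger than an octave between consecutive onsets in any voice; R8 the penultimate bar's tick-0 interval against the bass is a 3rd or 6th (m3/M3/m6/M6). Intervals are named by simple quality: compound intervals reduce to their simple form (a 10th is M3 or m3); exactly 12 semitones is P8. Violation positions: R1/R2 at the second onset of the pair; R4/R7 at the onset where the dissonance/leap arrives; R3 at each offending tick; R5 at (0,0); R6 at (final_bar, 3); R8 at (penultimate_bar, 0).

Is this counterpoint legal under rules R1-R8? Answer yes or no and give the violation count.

bar 0: v0=C3 v1=C4 (P8)
bar 1: v0=A2 v1=C3 (m3)
bar 2: v0=G2 v1=B2 (M3)
bar 3: v0=F2 v1=D3 (M6)
bar 4: v0=E2 v1=G2 (m3)
bar 5: v0=E2 v1=E3 (P8)
bar 6: v0=G2 v1=D3 (P5)
bar 7: v0=B2 v1=G3 (m6)
bar 8: v0=C3 v1=C4 (P8)
  R7 @ bar2.0: F3->B2 leap 6st
  R4 @ bar4.2: E2/F3 m2 untreated
  R7 @ bar4.2: G2->F3 leap 10st
  R2 @ bar8.0: B2/G3 m6 -> C3/C4 P8 similar

No (4 violations)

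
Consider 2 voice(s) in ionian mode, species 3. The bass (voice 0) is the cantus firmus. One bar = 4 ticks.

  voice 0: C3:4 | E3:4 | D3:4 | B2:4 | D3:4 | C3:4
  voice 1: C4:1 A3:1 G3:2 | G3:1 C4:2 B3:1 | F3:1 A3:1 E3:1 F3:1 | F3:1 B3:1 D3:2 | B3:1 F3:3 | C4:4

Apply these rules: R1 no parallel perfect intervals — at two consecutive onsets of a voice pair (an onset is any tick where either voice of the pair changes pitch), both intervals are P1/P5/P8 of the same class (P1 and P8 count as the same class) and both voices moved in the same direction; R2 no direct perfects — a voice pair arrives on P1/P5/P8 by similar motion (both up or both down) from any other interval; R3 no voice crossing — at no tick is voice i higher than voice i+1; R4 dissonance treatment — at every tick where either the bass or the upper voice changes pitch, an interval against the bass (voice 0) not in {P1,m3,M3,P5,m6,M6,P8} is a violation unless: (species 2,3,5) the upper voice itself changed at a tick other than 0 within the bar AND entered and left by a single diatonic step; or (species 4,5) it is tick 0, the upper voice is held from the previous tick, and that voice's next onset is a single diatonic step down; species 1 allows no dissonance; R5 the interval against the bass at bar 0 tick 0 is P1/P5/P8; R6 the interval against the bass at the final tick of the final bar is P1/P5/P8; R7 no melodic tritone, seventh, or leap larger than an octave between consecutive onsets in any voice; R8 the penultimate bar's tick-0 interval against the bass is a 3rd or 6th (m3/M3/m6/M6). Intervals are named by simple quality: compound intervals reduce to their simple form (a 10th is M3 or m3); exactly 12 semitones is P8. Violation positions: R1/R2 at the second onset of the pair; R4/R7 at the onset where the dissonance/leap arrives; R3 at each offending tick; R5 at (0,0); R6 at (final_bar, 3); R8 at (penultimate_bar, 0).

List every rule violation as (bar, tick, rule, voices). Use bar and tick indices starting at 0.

bar 0: v0=C3 v1=C4 downbeat P8
bar 1: v0=E3 v1=G3 downbeat m3
bar 2: v0=D3 v1=F3 downbeat m3
bar 3: v0=B2 v1=F3 downbeat TT
bar 4: v0=D3 v1=B3 downbeat M6
bar 5: v0=C3 v1=C4 downbeat P8
  -> R7 @ bar 2 tick 0 v(1,): B3->F3 leap 6st
  -> R4 @ bar 2 tick 2 v(0, 1): D3/E3 M2 untreated
  -> R4 @ bar 3 tick 0 v(0, 1): B2/F3 TT untreated
  -> R7 @ bar 3 tick 1 v(1,): F3->B3 leap 6st
  -> R7 @ bar 4 tick 1 v(1,): B3->F3 leap 6st

(2, 0, R7, (1,))
(2, 2, R4, (0, 1))
(3, 0, R4, (0, 1))
(3, 1, R7, (1,))
(4, 1, R7, (1,))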